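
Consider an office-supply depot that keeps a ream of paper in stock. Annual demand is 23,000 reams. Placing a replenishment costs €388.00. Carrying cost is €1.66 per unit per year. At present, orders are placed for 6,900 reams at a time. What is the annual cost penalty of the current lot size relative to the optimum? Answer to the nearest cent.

Extra cost ≈ €1,577.20 per year

EOQ = √(2DS/H) = √(2 × 23,000 × 388 / 1.66) ≈ 3278.99.
Cost at Q* = (D/Q*)S + (Q*/2)H = √(2DSH) ≈ €5,443.13.
Cost at Q = 6,900: (23,000/6,900)×388 + (6,900/2)×1.66 = €1,293.33 + €5,727.00 = €7,020.33.
Excess = €7,020.33 − €5,443.13 = €1,577.20.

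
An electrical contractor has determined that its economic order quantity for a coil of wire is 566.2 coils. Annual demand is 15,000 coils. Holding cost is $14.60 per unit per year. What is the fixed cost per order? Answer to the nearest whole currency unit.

S ≈ $156

Invert the EOQ relation Q*² = 2DS/H.
From Q* = √(2DS/H): S = Q*²H / (2D) = 566.2² × 14.6 / (2 × 15,000) = 156.0168.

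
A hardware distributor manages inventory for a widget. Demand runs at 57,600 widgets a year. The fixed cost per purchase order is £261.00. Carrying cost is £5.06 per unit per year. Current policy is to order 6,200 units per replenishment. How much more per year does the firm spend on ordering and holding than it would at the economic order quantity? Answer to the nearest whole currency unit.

Extra cost ≈ £5,776 per year

EOQ = √(2DS/H) = √(2 × 57,600 × 261 / 5.06) ≈ 2437.65.
Cost at Q* = (D/Q*)S + (Q*/2)H = √(2DSH) ≈ £12,334.51.
Cost at Q = 6,200: (57,600/6,200)×261 + (6,200/2)×5.06 = £2,424.77 + £15,686.00 = £18,110.77.
Excess = £18,110.77 − £12,334.51 = £5,776.27.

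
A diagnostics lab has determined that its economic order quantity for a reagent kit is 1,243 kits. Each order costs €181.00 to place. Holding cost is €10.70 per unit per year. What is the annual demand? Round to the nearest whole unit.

D ≈ 45,669 kits per year

The basic EOQ model gives Q* = √(2DS/H); rearrange for the unknown.
From Q* = √(2DS/H): D = Q*²H / (2S) = 1,243² × 10.7 / (2 × 181) = 45668.575.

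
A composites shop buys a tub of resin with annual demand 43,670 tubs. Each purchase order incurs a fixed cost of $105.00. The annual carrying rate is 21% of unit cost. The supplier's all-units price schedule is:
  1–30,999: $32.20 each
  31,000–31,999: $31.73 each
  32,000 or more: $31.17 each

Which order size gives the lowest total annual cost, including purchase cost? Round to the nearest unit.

Holding cost per unit per year at price C is H = 0.21·C.
For each price level, check whether its EOQ is feasible; otherwise the best quantity at that price is the breakpoint.
EOQ at $32.20 = 1164.6 (feasible in tier 1): TC = 43,670×$32.20 + (43,670/1164.6)×105 + (1164.6/2)×0.21×$32.20 = $1,414,048.79.
EOQ at $31.73 = 1173.2 < 31000, so use break Q=31000: TC = 43,670×$31.73 + (43,670/31000.0)×105 + (31000.0/2)×0.21×$31.73 = $1,489,078.16.
EOQ at $31.17 = 1183.6 < 32000, so use break Q=32000: TC = 43,670×$31.17 + (43,670/32000.0)×105 + (32000.0/2)×0.21×$31.17 = $1,466,068.39.
Lowest total cost is $1,414,048.79 at Q = 1164.6.

Q* ≈ 1,165 tubs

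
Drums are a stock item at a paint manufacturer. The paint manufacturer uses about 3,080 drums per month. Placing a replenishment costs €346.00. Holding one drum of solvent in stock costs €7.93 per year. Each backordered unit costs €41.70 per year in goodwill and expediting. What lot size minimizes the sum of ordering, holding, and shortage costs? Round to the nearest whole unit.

Q* ≈ 1,959 drums

Annual demand D = 3,080 × 12 = 36,960.
With planned backorders, Q* = √(2DS/H) · √((H+B)/B).
√(2DS/H) = √(2 × 36,960 × 346 / 7.93) = 1795.901.
√((H+B)/B) = √((7.93+41.7)/41.7) = 1.0909.
Q* ≈ 1959.235.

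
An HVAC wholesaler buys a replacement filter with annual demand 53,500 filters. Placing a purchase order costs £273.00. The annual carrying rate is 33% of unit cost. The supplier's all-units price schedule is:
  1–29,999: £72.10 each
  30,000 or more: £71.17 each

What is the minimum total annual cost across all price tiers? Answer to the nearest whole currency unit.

TC* ≈ £3,883,713

Holding cost per unit per year at price C is H = 0.33·C.
Candidates are each tier's EOQ (if it falls in that tier) and each price-break quantity.
EOQ at £72.10 = 1108.0 (feasible in tier 1): TC = 53,500×£72.10 + (53,500/1108.0)×273 + (1108.0/2)×0.33×£72.10 = £3,883,713.18.
EOQ at £71.17 = 1115.2 < 30000, so use break Q=30000: TC = 53,500×£71.17 + (53,500/30000.0)×273 + (30000.0/2)×0.33×£71.17 = £4,160,373.35.
Lowest total cost among the candidates is at Q = 1108.0.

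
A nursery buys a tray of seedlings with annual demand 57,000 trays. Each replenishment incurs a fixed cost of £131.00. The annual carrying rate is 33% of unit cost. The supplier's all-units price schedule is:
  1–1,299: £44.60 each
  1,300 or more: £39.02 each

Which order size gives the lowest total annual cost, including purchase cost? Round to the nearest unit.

Q* ≈ 1,300 trays

Holding cost per unit per year at price C is H = 0.33·C.
For each price level, check whether its EOQ is feasible; otherwise the best quantity at that price is the breakpoint.
EOQ at £44.60 = 1007.3 (feasible in tier 1): TC = 57,000×£44.60 + (57,000/1007.3)×131 + (1007.3/2)×0.33×£44.60 = £2,557,025.61.
EOQ at £39.02 = 1076.9 < 1300, so use break Q=1300: TC = 57,000×£39.02 + (57,000/1300.0)×131 + (1300.0/2)×0.33×£39.02 = £2,238,253.64.
Lowest total cost is £2,238,253.64 at Q = 1300.0.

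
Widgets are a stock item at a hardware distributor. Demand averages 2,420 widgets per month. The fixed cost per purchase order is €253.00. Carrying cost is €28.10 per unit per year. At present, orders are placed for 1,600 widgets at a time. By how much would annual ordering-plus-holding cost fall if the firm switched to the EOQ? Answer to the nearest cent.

Annual demand D = 2,420 × 12 = 29,040.
EOQ = √(2DS/H) = √(2 × 29,040 × 253 / 28.1) ≈ 723.14.
Cost at Q* = (D/Q*)S + (Q*/2)H = √(2DSH) ≈ €20,320.14.
Cost at Q = 1,600: (29,040/1,600)×253 + (1,600/2)×28.1 = €4,591.95 + €22,480.00 = €27,071.95.
Excess = €27,071.95 − €20,320.14 = €6,751.81.

Extra cost ≈ €6,751.81 per year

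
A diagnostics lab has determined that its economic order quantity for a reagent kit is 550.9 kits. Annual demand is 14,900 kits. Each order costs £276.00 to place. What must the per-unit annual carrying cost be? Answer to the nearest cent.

The basic EOQ model gives Q* = √(2DS/H); rearrange for the unknown.
From Q* = √(2DS/H): H = 2DS / Q*² = 2 × 14,900 × 276 / 550.9² = 27.1007.

H ≈ £27.10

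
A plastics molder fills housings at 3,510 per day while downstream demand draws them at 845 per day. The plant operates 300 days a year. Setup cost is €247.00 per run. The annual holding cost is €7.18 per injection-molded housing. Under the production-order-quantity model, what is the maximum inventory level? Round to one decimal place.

I_max ≈ 3,639.0 housings

Annual demand D = 845 × 300 = 253,500.
Production build-up factor (1 − d/p) = 1 − 845/3,510 = 0.7593.
Q* = √(2DS / (H(1 − d/p))) = √(2 × 253,500 × 247 / (7.18 × 0.7593)).
= √(125,229,000 / 5.4515) ≈ 4792.865.
Maximum inventory = Q*(1 − d/p) = 4792.865 × 0.7593 ≈ 3639.027.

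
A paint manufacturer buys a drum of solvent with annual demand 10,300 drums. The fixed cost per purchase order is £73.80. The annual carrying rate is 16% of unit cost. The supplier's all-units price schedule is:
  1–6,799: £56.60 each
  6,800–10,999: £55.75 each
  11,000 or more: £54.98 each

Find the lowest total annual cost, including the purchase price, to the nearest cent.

TC* ≈ £586,690.48

Holding cost per unit per year at price C is H = 0.16·C.
Candidates are each tier's EOQ (if it falls in that tier) and each price-break quantity.
EOQ at £56.60 = 409.7 (feasible in tier 1): TC = 10,300×£56.60 + (10,300/409.7)×73.8 + (409.7/2)×0.16×£56.60 = £586,690.48.
EOQ at £55.75 = 412.8 < 6800, so use break Q=6800: TC = 10,300×£55.75 + (10,300/6800.0)×73.8 + (6800.0/2)×0.16×£55.75 = £604,664.79.
EOQ at £54.98 = 415.7 < 11000, so use break Q=11000: TC = 10,300×£54.98 + (10,300/11000.0)×73.8 + (11000.0/2)×0.16×£54.98 = £614,745.50.
Lowest total cost among the candidates is at Q = 409.7.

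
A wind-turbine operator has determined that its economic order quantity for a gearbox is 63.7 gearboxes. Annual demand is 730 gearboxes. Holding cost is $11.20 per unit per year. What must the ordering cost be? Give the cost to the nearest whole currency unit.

Squaring Q* = √(2DS/H) gives Q*² = 2DS/H.
From Q* = √(2DS/H): S = Q*²H / (2D) = 63.7² × 11.2 / (2 × 730) = 31.1275.

S ≈ $31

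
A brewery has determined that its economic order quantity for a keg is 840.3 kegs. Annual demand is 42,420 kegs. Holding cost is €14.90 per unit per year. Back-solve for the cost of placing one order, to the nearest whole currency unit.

Invert the EOQ relation Q*² = 2DS/H.
From Q* = √(2DS/H): S = Q*²H / (2D) = 840.3² × 14.9 / (2 × 42,420) = 124.0093.

S ≈ €124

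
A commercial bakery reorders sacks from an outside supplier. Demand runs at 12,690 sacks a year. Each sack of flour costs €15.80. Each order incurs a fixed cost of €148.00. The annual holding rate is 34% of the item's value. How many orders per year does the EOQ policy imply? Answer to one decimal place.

Holding cost H = 0.34 × €15.80 = €5.3720 per unit per year.
EOQ = √(2DS/H) = √(2 × 12,690 × 148 / 5.372) ≈ 836.20.
Orders per year = D / Q* = 12,690 / 836.20 ≈ 15.176.

N ≈ 15.2 orders per year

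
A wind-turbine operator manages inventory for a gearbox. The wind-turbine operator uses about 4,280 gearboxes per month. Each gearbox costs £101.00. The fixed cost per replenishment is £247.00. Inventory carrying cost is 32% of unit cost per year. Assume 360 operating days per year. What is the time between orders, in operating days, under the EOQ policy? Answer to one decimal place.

Annual demand D = 4,280 × 12 = 51,360.
Holding cost H = 0.32 × £101.00 = £32.3200 per unit per year.
The optimal lot size = √(2DS/H) = √(2 × 51,360 × 247 / 32.32) ≈ 886.01.
Cycle time = Q*/D × 360 = 886.01 / 51,360 × 360 ≈ 6.210 days.

T ≈ 6.2 days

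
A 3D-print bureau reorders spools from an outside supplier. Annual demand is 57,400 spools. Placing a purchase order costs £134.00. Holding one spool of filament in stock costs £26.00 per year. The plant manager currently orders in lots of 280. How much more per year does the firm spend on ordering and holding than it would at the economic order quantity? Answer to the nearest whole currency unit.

Extra cost ≈ £11,111 per year

EOQ = √(2DS/H) = √(2 × 57,400 × 134 / 26) ≈ 769.20.
Cost at Q* = (D/Q*)S + (Q*/2)H = √(2DSH) ≈ £19,999.08.
Cost at Q = 280: (57,400/280)×134 + (280/2)×26 = £27,470.00 + £3,640.00 = £31,110.00.
Excess = £31,110.00 − £19,999.08 = £11,110.92.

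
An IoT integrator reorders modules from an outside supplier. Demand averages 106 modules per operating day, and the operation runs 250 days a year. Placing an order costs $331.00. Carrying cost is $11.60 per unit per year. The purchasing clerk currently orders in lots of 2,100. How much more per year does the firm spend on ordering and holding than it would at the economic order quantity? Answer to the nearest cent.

Extra cost ≈ $2,091.60 per year

Annual demand D = 106 × 250 = 26,500.
EOQ = √(2DS/H) = √(2 × 26,500 × 331 / 11.6) ≈ 1229.77.
Cost at Q* = (D/Q*)S + (Q*/2)H = √(2DSH) ≈ $14,265.30.
Cost at Q = 2,100: (26,500/2,100)×331 + (2,100/2)×11.6 = $4,176.90 + $12,180.00 = $16,356.90.
Excess = $16,356.90 − $14,265.30 = $2,091.60.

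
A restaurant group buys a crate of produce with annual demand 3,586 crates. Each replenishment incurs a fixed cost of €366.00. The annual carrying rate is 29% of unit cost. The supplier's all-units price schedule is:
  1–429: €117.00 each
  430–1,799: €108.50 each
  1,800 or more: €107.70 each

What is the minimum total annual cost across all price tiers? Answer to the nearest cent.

Holding cost per unit per year at price C is H = 0.29·C.
Candidates are each tier's EOQ (if it falls in that tier) and each price-break quantity.
EOQ at €117.00 = 278.1 (feasible in tier 1): TC = 3,586×€117.00 + (3,586/278.1)×366 + (278.1/2)×0.29×€117.00 = €428,999.41.
EOQ at €108.50 = 288.8 < 430, so use break Q=430: TC = 3,586×€108.50 + (3,586/430.0)×366 + (430.0/2)×0.29×€108.50 = €398,898.24.
EOQ at €107.70 = 289.9 < 1800, so use break Q=1800: TC = 3,586×€107.70 + (3,586/1800.0)×366 + (1800.0/2)×0.29×€107.70 = €415,051.05.
Lowest total cost among the candidates is at Q = 430.0.

TC* ≈ €398,898.24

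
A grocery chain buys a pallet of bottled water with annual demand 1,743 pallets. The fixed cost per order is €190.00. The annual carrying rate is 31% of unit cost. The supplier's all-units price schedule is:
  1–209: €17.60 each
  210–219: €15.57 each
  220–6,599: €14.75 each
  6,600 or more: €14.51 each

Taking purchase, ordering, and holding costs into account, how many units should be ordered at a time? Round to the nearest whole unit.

Holding cost per unit per year at price C is H = 0.31·C.
Candidates are each tier's EOQ (if it falls in that tier) and each price-break quantity.
Tier 1 (€17.60): EOQ = 348.4 exceeds tier's upper bound 209, so this tier is dominated.
Tier 2 (€15.57): EOQ = 370.4 exceeds tier's upper bound 219, so this tier is dominated.
EOQ at €14.75 = 380.6 (feasible in tier 3): TC = 1,743×€14.75 + (1,743/380.6)×190 + (380.6/2)×0.31×€14.75 = €27,449.52.
EOQ at €14.51 = 383.7 < 6600, so use break Q=6600: TC = 1,743×€14.51 + (1,743/6600.0)×190 + (6600.0/2)×0.31×€14.51 = €40,184.84.
Lowest total cost is €27,449.52 at Q = 380.6.

Q* ≈ 381 pallets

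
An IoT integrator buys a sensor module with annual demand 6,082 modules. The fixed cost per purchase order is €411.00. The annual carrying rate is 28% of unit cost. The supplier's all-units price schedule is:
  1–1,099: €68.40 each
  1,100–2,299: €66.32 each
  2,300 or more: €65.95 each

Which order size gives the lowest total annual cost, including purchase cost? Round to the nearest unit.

Q* ≈ 1,100 modules

Holding cost per unit per year at price C is H = 0.28·C.
For each price level, check whether its EOQ is feasible; otherwise the best quantity at that price is the breakpoint.
EOQ at €68.40 = 510.9 (feasible in tier 1): TC = 6,082×€68.40 + (6,082/510.9)×411 + (510.9/2)×0.28×€68.40 = €425,793.92.
EOQ at €66.32 = 518.9 < 1100, so use break Q=1100: TC = 6,082×€66.32 + (6,082/1100.0)×411 + (1100.0/2)×0.28×€66.32 = €415,843.98.
EOQ at €65.95 = 520.3 < 2300, so use break Q=2300: TC = 6,082×€65.95 + (6,082/2300.0)×411 + (2300.0/2)×0.28×€65.95 = €423,430.63.
Lowest total cost is €415,843.98 at Q = 1100.0.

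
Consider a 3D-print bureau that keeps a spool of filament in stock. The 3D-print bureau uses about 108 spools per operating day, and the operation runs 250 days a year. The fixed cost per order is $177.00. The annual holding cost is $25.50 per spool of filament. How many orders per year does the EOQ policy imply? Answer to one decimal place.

Annual demand D = 108 × 250 = 27,000.
EOQ = √(2DS/H) = √(2 × 27,000 × 177 / 25.5) ≈ 612.23.
Orders per year = D / Q* = 27,000 / 612.23 ≈ 44.101.

N ≈ 44.1 orders per year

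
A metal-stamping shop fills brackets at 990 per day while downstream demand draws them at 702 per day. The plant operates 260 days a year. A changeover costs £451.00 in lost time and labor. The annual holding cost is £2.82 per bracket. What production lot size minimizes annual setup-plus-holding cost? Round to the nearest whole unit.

Annual demand D = 702 × 260 = 182,520.
Production build-up factor (1 − d/p) = 1 − 702/990 = 0.2909.
Q* = √(2DS / (H(1 − d/p))) = √(2 × 182,520 × 451 / (2.82 × 0.2909)).
= √(164,633,040 / 0.8204) ≈ 14166.263.

Q* ≈ 14,166 brackets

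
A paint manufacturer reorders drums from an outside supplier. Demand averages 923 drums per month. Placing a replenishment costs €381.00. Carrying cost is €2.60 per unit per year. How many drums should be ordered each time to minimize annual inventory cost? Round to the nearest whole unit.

Annual demand D = 923 × 12 = 11,076.
EOQ = √(2DS / H) = √(2 × 11,076 × 381 / 2.6).
= √(8,439,912 / 2.6) = √3,246,120 ≈ 1801.699.

Q* ≈ 1,802 drums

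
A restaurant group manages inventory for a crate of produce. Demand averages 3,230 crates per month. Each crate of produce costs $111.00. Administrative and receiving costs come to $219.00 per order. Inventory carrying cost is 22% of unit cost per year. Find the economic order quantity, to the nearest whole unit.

Q* ≈ 834 crates

Annual demand D = 3,230 × 12 = 38,760.
Holding cost H = 0.22 × $111.00 = $24.4200 per unit per year.
EOQ = √(2DS / H) = √(2 × 38,760 × 219 / 24.42).
= √(16,976,880 / 24.42) = √695,203.9312 ≈ 833.789.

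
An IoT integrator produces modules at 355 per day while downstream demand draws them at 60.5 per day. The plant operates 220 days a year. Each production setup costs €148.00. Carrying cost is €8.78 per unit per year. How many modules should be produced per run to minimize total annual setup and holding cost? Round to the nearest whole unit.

Annual demand D = 60.5 × 220 = 13,310.
Production build-up factor (1 − d/p) = 1 − 60.5/355 = 0.8296.
Q* = √(2DS / (H(1 − d/p))) = √(2 × 13,310 × 148 / (8.78 × 0.8296)).
= √(3,939,760 / 7.2837) ≈ 735.460.

Q* ≈ 735 modules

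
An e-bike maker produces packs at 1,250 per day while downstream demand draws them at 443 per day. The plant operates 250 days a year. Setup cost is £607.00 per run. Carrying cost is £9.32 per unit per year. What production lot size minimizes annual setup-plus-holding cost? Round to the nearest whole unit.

Annual demand D = 443 × 250 = 110,750.
Production build-up factor (1 − d/p) = 1 − 443/1,250 = 0.6456.
Q* = √(2DS / (H(1 − d/p))) = √(2 × 110,750 × 607 / (9.32 × 0.6456)).
= √(134,450,500 / 6.017) ≈ 4727.064.

Q* ≈ 4,727 packs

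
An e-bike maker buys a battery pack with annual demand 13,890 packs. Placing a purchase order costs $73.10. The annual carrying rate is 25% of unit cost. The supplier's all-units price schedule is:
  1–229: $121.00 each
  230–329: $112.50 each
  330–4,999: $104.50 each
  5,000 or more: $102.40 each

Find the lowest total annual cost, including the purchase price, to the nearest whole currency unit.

TC* ≈ $1,458,892

Holding cost per unit per year at price C is H = 0.25·C.
Evaluate total cost at each tier's feasible EOQ or, if the EOQ is below the tier, at the tier's minimum quantity.
Tier 1 ($121.00): EOQ = 259.1 exceeds tier's upper bound 229, so this tier is dominated.
EOQ at $112.50 = 268.7 (feasible in tier 2): TC = 13,890×$112.50 + (13,890/268.7)×73.1 + (268.7/2)×0.25×$112.50 = $1,570,182.38.
EOQ at $104.50 = 278.8 < 330, so use break Q=330: TC = 13,890×$104.50 + (13,890/330.0)×73.1 + (330.0/2)×0.25×$104.50 = $1,458,892.47.
EOQ at $102.40 = 281.6 < 5000, so use break Q=5000: TC = 13,890×$102.40 + (13,890/5000.0)×73.1 + (5000.0/2)×0.25×$102.40 = $1,486,539.07.
Lowest total cost among the candidates is at Q = 330.0.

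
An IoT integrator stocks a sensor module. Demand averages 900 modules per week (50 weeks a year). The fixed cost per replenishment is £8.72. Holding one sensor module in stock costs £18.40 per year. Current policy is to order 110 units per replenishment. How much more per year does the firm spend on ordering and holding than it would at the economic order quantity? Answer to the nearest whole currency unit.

Annual demand D = 900 × 50 = 45,000.
EOQ = √(2DS/H) = √(2 × 45,000 × 8.72 / 18.4) ≈ 206.52.
Cost at Q* = (D/Q*)S + (Q*/2)H = √(2DSH) ≈ £3,800.04.
Cost at Q = 110: (45,000/110)×8.72 + (110/2)×18.4 = £3,567.27 + £1,012.00 = £4,579.27.
Excess = £4,579.27 − £3,800.04 = £779.23.

Extra cost ≈ £779 per year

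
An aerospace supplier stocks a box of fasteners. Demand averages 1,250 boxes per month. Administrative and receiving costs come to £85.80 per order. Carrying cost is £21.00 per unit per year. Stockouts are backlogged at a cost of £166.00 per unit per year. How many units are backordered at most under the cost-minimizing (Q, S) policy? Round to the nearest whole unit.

Annual demand D = 1,250 × 12 = 15,000.
With planned backorders, Q* = √(2DS/H) · √((H+B)/B).
√(2DS/H) = √(2 × 15,000 × 85.8 / 21) = 350.102.
√((H+B)/B) = √((21+166)/166) = 1.0614.
Q* ≈ 371.588.
S* = Q* · H/(H+B) = 371.588 × 21/187 ≈ 41.729.

S* ≈ 42 boxes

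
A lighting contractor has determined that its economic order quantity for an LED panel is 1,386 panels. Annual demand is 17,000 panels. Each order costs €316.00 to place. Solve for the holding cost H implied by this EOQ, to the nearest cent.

Invert the EOQ relation Q*² = 2DS/H.
From Q* = √(2DS/H): H = 2DS / Q*² = 2 × 17,000 × 316 / 1,386² = 5.5929.

H ≈ €5.59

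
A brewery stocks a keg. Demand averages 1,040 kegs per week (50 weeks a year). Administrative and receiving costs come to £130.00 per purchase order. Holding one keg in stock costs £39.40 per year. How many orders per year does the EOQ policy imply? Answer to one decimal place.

N ≈ 88.8 orders per year

Annual demand D = 1,040 × 50 = 52,000.
The optimal lot size = √(2DS/H) = √(2 × 52,000 × 130 / 39.4) ≈ 585.79.
Orders per year = D / Q* = 52,000 / 585.79 ≈ 88.769.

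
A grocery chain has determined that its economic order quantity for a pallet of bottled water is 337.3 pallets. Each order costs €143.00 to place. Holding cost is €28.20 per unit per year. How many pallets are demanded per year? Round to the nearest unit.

Squaring Q* = √(2DS/H) gives Q*² = 2DS/H.
From Q* = √(2DS/H): D = Q*²H / (2S) = 337.3² × 28.2 / (2 × 143) = 11218.008.

D ≈ 11,218 pallets per year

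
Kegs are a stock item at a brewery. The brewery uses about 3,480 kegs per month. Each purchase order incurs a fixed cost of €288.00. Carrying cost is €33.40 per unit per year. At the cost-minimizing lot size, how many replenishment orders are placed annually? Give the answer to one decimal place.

N ≈ 49.2 orders per year

Annual demand D = 3,480 × 12 = 41,760.
The optimal lot size = √(2DS/H) = √(2 × 41,760 × 288 / 33.4) ≈ 848.63.
Orders per year = D / Q* = 41,760 / 848.63 ≈ 49.209.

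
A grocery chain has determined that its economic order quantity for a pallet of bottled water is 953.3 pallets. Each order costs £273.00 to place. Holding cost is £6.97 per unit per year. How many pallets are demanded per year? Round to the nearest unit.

Squaring Q* = √(2DS/H) gives Q*² = 2DS/H.
From Q* = √(2DS/H): D = Q*²H / (2S) = 953.3² × 6.97 / (2 × 273) = 11601.104.

D ≈ 11,601 pallets per year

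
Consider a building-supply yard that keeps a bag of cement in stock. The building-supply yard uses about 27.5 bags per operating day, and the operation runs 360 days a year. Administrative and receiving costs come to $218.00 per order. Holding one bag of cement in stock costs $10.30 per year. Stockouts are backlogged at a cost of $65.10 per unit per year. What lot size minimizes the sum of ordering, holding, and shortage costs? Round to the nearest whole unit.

Q* ≈ 697 bags

Annual demand D = 27.5 × 360 = 9,900.
With planned backorders, Q* = √(2DS/H) · √((H+B)/B).
√(2DS/H) = √(2 × 9,900 × 218 / 10.3) = 647.355.
√((H+B)/B) = √((10.3+65.1)/65.1) = 1.0762.
Q* ≈ 696.687.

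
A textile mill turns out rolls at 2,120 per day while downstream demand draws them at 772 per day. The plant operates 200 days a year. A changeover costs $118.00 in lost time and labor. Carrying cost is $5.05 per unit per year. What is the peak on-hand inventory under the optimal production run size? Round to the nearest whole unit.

I_max ≈ 2,142 rolls

Annual demand D = 772 × 200 = 154,400.
Production build-up factor (1 − d/p) = 1 − 772/2,120 = 0.6358.
Q* = √(2DS / (H(1 − d/p))) = √(2 × 154,400 × 118 / (5.05 × 0.6358)).
= √(36,438,400 / 3.211) ≈ 3368.658.
Maximum inventory = Q*(1 − d/p) = 3368.658 × 0.6358 ≈ 2141.958.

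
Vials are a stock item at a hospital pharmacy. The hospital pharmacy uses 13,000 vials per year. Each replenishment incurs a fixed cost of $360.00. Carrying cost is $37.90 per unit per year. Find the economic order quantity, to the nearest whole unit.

Q* ≈ 497 vials

EOQ = √(2DS / H) = √(2 × 13,000 × 360 / 37.9).
= √(9,360,000 / 37.9) = √246,965.6992 ≈ 496.956.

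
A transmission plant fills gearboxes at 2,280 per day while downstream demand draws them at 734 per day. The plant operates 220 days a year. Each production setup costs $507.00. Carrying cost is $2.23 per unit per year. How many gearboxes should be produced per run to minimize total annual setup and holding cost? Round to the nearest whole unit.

Q* ≈ 10,406 gearboxes

Annual demand D = 734 × 220 = 161,480.
Production build-up factor (1 − d/p) = 1 − 734/2,280 = 0.6781.
Q* = √(2DS / (H(1 − d/p))) = √(2 × 161,480 × 507 / (2.23 × 0.6781)).
= √(163,740,720 / 1.5121) ≈ 10406.114.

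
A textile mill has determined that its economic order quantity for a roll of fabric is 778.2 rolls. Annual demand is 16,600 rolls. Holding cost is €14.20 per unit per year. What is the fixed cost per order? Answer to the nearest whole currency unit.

Invert the EOQ relation Q*² = 2DS/H.
From Q* = √(2DS/H): S = Q*²H / (2D) = 778.2² × 14.2 / (2 × 16,600) = 259.0197.

S ≈ €259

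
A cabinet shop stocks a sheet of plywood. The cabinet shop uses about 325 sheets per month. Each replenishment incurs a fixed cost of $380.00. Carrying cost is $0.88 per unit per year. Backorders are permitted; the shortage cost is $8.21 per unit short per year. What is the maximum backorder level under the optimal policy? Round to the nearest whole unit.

S* ≈ 187 sheets

Annual demand D = 325 × 12 = 3,900.
With planned backorders, Q* = √(2DS/H) · √((H+B)/B).
√(2DS/H) = √(2 × 3,900 × 380 / 0.88) = 1835.261.
√((H+B)/B) = √((0.88+8.21)/8.21) = 1.0522.
Q* ≈ 1931.115.
S* = Q* · H/(H+B) = 1931.115 × 0.88/9.09 ≈ 186.951.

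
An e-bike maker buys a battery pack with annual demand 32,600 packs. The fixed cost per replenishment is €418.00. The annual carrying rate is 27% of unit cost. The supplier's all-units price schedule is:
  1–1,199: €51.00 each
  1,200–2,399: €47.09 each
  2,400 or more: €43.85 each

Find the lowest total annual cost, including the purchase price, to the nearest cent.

Holding cost per unit per year at price C is H = 0.27·C.
Candidates are each tier's EOQ (if it falls in that tier) and each price-break quantity.
Tier 1 (€51.00): EOQ = 1406.8 exceeds tier's upper bound 1199, so this tier is dominated.
EOQ at €47.09 = 1464.1 (feasible in tier 2): TC = 32,600×€47.09 + (32,600/1464.1)×418 + (1464.1/2)×0.27×€47.09 = €1,553,748.79.
EOQ at €43.85 = 1517.2 < 2400, so use break Q=2400: TC = 32,600×€43.85 + (32,600/2400.0)×418 + (2400.0/2)×0.27×€43.85 = €1,449,395.23.
Lowest total cost among the candidates is at Q = 2400.0.

TC* ≈ €1,449,395.23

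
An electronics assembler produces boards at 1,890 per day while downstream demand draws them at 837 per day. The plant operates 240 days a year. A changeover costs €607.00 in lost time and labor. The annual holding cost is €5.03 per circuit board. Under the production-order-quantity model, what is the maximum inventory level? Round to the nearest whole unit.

Annual demand D = 837 × 240 = 200,880.
Production build-up factor (1 − d/p) = 1 − 837/1,890 = 0.5571.
Q* = √(2DS / (H(1 − d/p))) = √(2 × 200,880 × 607 / (5.03 × 0.5571)).
= √(243,868,320 / 2.8024) ≈ 9328.470.
Maximum inventory = Q*(1 − d/p) = 9328.470 × 0.5571 ≈ 5197.290.

I_max ≈ 5,197 boards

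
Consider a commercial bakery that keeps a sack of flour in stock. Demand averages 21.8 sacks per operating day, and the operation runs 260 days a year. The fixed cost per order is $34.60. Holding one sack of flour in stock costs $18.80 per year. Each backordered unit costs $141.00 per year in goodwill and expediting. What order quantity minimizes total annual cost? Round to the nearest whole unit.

Annual demand D = 21.8 × 260 = 5,668.
With planned backorders, Q* = √(2DS/H) · √((H+B)/B).
√(2DS/H) = √(2 × 5,668 × 34.6 / 18.8) = 144.441.
√((H+B)/B) = √((18.8+141)/141) = 1.0646.
Q* ≈ 153.769.

Q* ≈ 154 sacks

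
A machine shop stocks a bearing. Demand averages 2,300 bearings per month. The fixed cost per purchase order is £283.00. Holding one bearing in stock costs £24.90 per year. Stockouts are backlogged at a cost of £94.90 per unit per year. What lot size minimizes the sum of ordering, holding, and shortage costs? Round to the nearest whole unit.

Annual demand D = 2,300 × 12 = 27,600.
With planned backorders, Q* = √(2DS/H) · √((H+B)/B).
√(2DS/H) = √(2 × 27,600 × 283 / 24.9) = 792.069.
√((H+B)/B) = √((24.9+94.9)/94.9) = 1.1236.
Q* ≈ 889.935.

Q* ≈ 890 bearings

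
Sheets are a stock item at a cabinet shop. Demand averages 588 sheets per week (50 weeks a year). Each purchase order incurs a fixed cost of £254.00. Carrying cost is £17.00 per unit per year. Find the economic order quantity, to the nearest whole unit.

Q* ≈ 937 sheets

Annual demand D = 588 × 50 = 29,400.
EOQ = √(2DS / H) = √(2 × 29,400 × 254 / 17).
= √(14,935,200 / 17) = √878,541.1765 ≈ 937.305.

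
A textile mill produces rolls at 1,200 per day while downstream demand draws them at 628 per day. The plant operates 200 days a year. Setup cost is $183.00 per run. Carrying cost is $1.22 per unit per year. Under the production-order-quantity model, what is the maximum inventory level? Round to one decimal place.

I_max ≈ 4,238.0 rolls

Annual demand D = 628 × 200 = 125,600.
Production build-up factor (1 − d/p) = 1 − 628/1,200 = 0.4767.
Q* = √(2DS / (H(1 − d/p))) = √(2 × 125,600 × 183 / (1.22 × 0.4767)).
= √(45,969,600 / 0.5815) ≈ 8890.948.
Maximum inventory = Q*(1 − d/p) = 8890.948 × 0.4767 ≈ 4238.018.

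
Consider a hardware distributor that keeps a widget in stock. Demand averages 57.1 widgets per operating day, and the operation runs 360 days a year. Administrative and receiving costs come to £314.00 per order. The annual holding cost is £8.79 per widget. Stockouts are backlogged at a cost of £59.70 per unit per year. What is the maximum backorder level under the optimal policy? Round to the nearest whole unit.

S* ≈ 167 widgets

Annual demand D = 57.1 × 360 = 20,556.
With planned backorders, Q* = √(2DS/H) · √((H+B)/B).
√(2DS/H) = √(2 × 20,556 × 314 / 8.79) = 1211.866.
√((H+B)/B) = √((8.79+59.7)/59.7) = 1.0711.
Q* ≈ 1298.019.
S* = Q* · H/(H+B) = 1298.019 × 8.79/68.49 ≈ 166.588.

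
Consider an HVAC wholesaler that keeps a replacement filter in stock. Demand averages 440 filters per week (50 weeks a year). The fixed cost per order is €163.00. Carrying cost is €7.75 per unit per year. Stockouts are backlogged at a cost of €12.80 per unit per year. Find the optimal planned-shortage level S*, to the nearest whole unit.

Annual demand D = 440 × 50 = 22,000.
With planned backorders, Q* = √(2DS/H) · √((H+B)/B).
√(2DS/H) = √(2 × 22,000 × 163 / 7.75) = 961.987.
√((H+B)/B) = √((7.75+12.8)/12.8) = 1.2671.
Q* ≈ 1218.906.
S* = Q* · H/(H+B) = 1218.906 × 7.75/20.55 ≈ 459.685.

S* ≈ 460 filters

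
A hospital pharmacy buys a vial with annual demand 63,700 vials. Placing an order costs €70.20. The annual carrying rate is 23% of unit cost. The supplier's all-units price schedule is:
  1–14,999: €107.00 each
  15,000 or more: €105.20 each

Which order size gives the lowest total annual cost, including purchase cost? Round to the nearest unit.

Q* ≈ 603 vials

Holding cost per unit per year at price C is H = 0.23·C.
Candidates are each tier's EOQ (if it falls in that tier) and each price-break quantity.
EOQ at €107.00 = 602.8 (feasible in tier 1): TC = 63,700×€107.00 + (63,700/602.8)×70.2 + (602.8/2)×0.23×€107.00 = €6,830,735.74.
EOQ at €105.20 = 608.0 < 15000, so use break Q=15000: TC = 63,700×€105.20 + (63,700/15000.0)×70.2 + (15000.0/2)×0.23×€105.20 = €6,883,008.12.
Lowest total cost is €6,830,735.74 at Q = 602.8.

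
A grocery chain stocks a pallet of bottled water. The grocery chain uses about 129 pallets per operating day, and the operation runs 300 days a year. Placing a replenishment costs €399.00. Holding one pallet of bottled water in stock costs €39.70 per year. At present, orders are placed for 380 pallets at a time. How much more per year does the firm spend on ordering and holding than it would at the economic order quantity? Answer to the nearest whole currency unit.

Extra cost ≈ €13,163 per year

Annual demand D = 129 × 300 = 38,700.
EOQ = √(2DS/H) = √(2 × 38,700 × 399 / 39.7) ≈ 881.99.
Cost at Q* = (D/Q*)S + (Q*/2)H = √(2DSH) ≈ €35,014.84.
Cost at Q = 380: (38,700/380)×399 + (380/2)×39.7 = €40,635.00 + €7,543.00 = €48,178.00.
Excess = €48,178.00 − €35,014.84 = €13,163.16.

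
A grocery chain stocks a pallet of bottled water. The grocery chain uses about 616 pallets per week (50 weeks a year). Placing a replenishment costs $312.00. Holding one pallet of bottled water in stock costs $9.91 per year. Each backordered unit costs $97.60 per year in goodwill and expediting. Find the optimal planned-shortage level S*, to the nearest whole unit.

S* ≈ 135 pallets

Annual demand D = 616 × 50 = 30,800.
With planned backorders, Q* = √(2DS/H) · √((H+B)/B).
√(2DS/H) = √(2 × 30,800 × 312 / 9.91) = 1392.614.
√((H+B)/B) = √((9.91+97.6)/97.6) = 1.0495.
Q* ≈ 1461.606.
S* = Q* · H/(H+B) = 1461.606 × 9.91/107.51 ≈ 134.727.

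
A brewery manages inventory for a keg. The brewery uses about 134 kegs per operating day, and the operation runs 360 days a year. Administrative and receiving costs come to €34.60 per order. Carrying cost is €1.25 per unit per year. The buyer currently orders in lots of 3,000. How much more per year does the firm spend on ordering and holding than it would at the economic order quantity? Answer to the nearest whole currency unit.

Annual demand D = 134 × 360 = 48,240.
EOQ = √(2DS/H) = √(2 × 48,240 × 34.6 / 1.25) ≈ 1634.19.
Cost at Q* = (D/Q*)S + (Q*/2)H = √(2DSH) ≈ €2,042.73.
Cost at Q = 3,000: (48,240/3,000)×34.6 + (3,000/2)×1.25 = €556.37 + €1,875.00 = €2,431.37.
Excess = €2,431.37 − €2,042.73 = €388.63.

Extra cost ≈ €389 per year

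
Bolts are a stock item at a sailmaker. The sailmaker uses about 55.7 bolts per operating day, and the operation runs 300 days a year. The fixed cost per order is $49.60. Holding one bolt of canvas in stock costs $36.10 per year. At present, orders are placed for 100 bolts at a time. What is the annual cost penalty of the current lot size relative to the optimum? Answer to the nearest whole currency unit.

Extra cost ≈ $2,357 per year

Annual demand D = 55.7 × 300 = 16,710.
EOQ = √(2DS/H) = √(2 × 16,710 × 49.6 / 36.1) ≈ 214.28.
Cost at Q* = (D/Q*)S + (Q*/2)H = √(2DSH) ≈ $7,735.67.
Cost at Q = 100: (16,710/100)×49.6 + (100/2)×36.1 = $8,288.16 + $1,805.00 = $10,093.16.
Excess = $10,093.16 − $7,735.67 = $2,357.49.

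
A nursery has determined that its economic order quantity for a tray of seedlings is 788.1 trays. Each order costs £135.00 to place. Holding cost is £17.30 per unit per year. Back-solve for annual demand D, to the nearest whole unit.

The basic EOQ model gives Q* = √(2DS/H); rearrange for the unknown.
From Q* = √(2DS/H): D = Q*²H / (2S) = 788.1² × 17.3 / (2 × 135) = 39796.511.

D ≈ 39,797 trays per year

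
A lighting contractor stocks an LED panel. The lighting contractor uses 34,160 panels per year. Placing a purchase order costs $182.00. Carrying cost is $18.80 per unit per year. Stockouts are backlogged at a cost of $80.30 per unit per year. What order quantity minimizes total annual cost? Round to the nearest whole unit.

With planned backorders, Q* = √(2DS/H) · √((H+B)/B).
√(2DS/H) = √(2 × 34,160 × 182 / 18.8) = 813.262.
√((H+B)/B) = √((18.8+80.3)/80.3) = 1.1109.
Q* ≈ 903.462.

Q* ≈ 903 panels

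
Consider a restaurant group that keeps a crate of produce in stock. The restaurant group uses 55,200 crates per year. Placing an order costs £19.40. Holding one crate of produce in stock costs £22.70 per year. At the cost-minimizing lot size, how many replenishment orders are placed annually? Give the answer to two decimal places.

N ≈ 179.71 orders per year

The optimal lot size = √(2DS/H) = √(2 × 55,200 × 19.4 / 22.7) ≈ 307.17.
Orders per year = D / Q* = 55,200 / 307.17 ≈ 179.708.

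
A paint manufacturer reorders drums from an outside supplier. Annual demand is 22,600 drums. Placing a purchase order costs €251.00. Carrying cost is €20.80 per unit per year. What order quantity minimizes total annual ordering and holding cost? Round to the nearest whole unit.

EOQ = √(2DS / H) = √(2 × 22,600 × 251 / 20.8).
= √(11,345,200 / 20.8) = √545,442.3077 ≈ 738.541.

Q* ≈ 739 drums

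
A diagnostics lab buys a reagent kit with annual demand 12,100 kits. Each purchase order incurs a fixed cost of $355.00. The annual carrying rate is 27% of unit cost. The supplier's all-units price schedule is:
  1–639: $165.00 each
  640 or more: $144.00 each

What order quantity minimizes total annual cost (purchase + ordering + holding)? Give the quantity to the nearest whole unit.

Q* ≈ 640 kits

Holding cost per unit per year at price C is H = 0.27·C.
For each price level, check whether its EOQ is feasible; otherwise the best quantity at that price is the breakpoint.
EOQ at $165.00 = 439.1 (feasible in tier 1): TC = 12,100×$165.00 + (12,100/439.1)×355 + (439.1/2)×0.27×$165.00 = $2,016,063.46.
EOQ at $144.00 = 470.1 < 640, so use break Q=640: TC = 12,100×$144.00 + (12,100/640.0)×355 + (640.0/2)×0.27×$144.00 = $1,761,553.32.
Lowest total cost is $1,761,553.32 at Q = 640.0.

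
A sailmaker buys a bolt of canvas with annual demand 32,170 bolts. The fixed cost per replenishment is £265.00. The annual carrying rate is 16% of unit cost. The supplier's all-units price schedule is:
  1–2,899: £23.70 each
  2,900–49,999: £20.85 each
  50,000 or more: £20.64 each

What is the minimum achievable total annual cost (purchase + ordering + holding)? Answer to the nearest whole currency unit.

TC* ≈ £678,521

Holding cost per unit per year at price C is H = 0.16·C.
Evaluate total cost at each tier's feasible EOQ or, if the EOQ is below the tier, at the tier's minimum quantity.
EOQ at £23.70 = 2120.5 (feasible in tier 1): TC = 32,170×£23.70 + (32,170/2120.5)×265 + (2120.5/2)×0.16×£23.70 = £770,469.77.
EOQ at £20.85 = 2260.7 < 2900, so use break Q=2900: TC = 32,170×£20.85 + (32,170/2900.0)×265 + (2900.0/2)×0.16×£20.85 = £678,521.37.
EOQ at £20.64 = 2272.2 < 50000, so use break Q=50000: TC = 32,170×£20.64 + (32,170/50000.0)×265 + (50000.0/2)×0.16×£20.64 = £746,719.30.
Lowest total cost among the candidates is at Q = 2900.0.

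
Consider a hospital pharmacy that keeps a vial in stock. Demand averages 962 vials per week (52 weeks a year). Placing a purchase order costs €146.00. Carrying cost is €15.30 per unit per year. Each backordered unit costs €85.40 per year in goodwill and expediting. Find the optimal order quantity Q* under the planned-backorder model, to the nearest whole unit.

Annual demand D = 962 × 52 = 50,024.
With planned backorders, Q* = √(2DS/H) · √((H+B)/B).
√(2DS/H) = √(2 × 50,024 × 146 / 15.3) = 977.091.
√((H+B)/B) = √((15.3+85.4)/85.4) = 1.0859.
Q* ≈ 1061.013.

Q* ≈ 1,061 vials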